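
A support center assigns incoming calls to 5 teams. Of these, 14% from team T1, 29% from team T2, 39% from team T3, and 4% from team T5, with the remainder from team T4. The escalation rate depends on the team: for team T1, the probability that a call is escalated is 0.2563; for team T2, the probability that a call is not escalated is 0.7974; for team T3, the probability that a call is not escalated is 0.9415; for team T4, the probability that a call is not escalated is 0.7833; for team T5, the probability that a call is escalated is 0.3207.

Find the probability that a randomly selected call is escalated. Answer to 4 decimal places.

P(T4) = 1 − (0.14 + 0.29 + 0.39 + 0.04) = 0.14.
P(E|T2) = 1 − 0.7974 = 0.2026.
P(E|T3) = 1 − 0.9415 = 0.0585.
P(E|T4) = 1 − 0.7833 = 0.2167.
Summing over the partition,
P(E) = P(E|T1)·P(T1) + P(E|T2)·P(T2) + P(E|T3)·P(T3) + P(E|T4)·P(T4) + P(E|T5)·P(T5)
      = 0.2563·0.14 + 0.2026·0.29 + 0.0585·0.39 + 0.2167·0.14 + 0.3207·0.04
      = 0.035882 + 0.058754 + 0.022815 + 0.030338 + 0.012828 = 0.160617

P(E) ≈ 0.1606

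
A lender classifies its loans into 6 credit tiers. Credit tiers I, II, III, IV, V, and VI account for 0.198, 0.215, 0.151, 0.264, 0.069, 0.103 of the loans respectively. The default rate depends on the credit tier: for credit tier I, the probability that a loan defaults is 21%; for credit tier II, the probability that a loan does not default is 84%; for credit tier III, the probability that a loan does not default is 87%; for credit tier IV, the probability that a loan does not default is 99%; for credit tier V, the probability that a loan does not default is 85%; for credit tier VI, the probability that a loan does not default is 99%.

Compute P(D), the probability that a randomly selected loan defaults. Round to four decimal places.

P(D) ≈ 0.1096

P(D|II) = 1 − 0.84 = 0.16.
P(D|III) = 1 − 0.87 = 0.13.
P(D|IV) = 1 − 0.99 = 0.01.
P(D|V) = 1 − 0.85 = 0.15.
P(D|VI) = 1 − 0.99 = 0.01.
By the law of total probability,
P(D) = P(D|I)·P(I) + P(D|II)·P(II) + P(D|III)·P(III) + P(D|IV)·P(IV) + P(D|V)·P(V) + P(D|VI)·P(VI)
      = 0.21·0.198 + 0.16·0.215 + 0.13·0.151 + 0.01·0.264 + 0.15·0.069 + 0.01·0.103
      = 0.04158 + 0.0344 + 0.01963 + 0.00264 + 0.01035 + 0.00103 = 0.10963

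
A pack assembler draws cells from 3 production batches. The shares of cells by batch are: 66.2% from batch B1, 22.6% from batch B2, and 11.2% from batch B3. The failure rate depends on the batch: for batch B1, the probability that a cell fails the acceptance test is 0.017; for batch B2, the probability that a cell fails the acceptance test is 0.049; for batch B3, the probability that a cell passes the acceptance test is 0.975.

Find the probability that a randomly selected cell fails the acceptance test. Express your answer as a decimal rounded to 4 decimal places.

P(F|B3) = 1 − 0.975 = 0.025.
By the law of total probability,
P(F) = P(F|B1)·P(B1) + P(F|B2)·P(B2) + P(F|B3)·P(B3)
      = 0.017·0.662 + 0.049·0.226 + 0.025·0.112
      = 0.011254 + 0.011074 + 0.0028 = 0.025128

0.0251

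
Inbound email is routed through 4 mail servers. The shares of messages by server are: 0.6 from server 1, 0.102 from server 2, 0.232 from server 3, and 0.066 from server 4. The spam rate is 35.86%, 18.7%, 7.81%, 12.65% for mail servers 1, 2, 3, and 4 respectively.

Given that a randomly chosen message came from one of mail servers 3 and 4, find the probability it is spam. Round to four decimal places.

0.0888

Let J = {3, 4}.
P(J) = 0.232 + 0.066 = 0.298.
P(S ∩ J) = 0.0781·0.232 + 0.1265·0.066 = 0.0181192 + 0.008349 = 0.0264682.
P(S | J) = 0.0264682 / 0.298 = 0.088819…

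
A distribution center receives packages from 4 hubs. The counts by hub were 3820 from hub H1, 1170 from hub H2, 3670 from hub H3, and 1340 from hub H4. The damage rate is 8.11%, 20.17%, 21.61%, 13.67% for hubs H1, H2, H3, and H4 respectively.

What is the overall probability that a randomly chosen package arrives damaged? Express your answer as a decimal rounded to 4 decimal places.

0.1522

Total: 3820 + 1170 + 3670 + 1340 = 10000.
P(H1) = 3820/10000 = 0.382. P(H2) = 1170/10000 = 0.117. P(H3) = 3670/10000 = 0.367. P(H4) = 1340/10000 = 0.134.
P(D) = P(D|H1)·P(H1) + P(D|H2)·P(H2) + P(D|H3)·P(H3) + P(D|H4)·P(H4)
      = 0.0811·0.382 + 0.2017·0.117 + 0.2161·0.367 + 0.1367·0.134
      = 0.0309802 + 0.0235989 + 0.0793087 + 0.0183178 = 0.1522056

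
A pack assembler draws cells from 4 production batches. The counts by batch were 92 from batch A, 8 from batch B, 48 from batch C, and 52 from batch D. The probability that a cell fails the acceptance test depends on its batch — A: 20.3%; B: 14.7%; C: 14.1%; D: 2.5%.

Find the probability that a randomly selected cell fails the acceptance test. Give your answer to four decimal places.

Total: 92 + 8 + 48 + 52 = 200.
P(A) = 92/200 = 0.46. P(B) = 8/200 = 0.04. P(C) = 48/200 = 0.24. P(D) = 52/200 = 0.26.
P(F) = P(F|A)·P(A) + P(F|B)·P(B) + P(F|C)·P(C) + P(F|D)·P(D)
      = 0.203·0.46 + 0.147·0.04 + 0.141·0.24 + 0.025·0.26
      = 0.09338 + 0.00588 + 0.03384 + 0.0065 = 0.1396

P(F) ≈ 0.1396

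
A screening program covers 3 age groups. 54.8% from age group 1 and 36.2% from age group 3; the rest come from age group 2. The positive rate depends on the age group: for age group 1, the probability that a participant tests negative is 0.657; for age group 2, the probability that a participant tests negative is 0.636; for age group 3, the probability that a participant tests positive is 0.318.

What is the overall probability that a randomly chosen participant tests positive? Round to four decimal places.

P(2) = 1 − (0.548 + 0.362) = 0.09.
P(T|1) = 1 − 0.657 = 0.343.
P(T|2) = 1 − 0.636 = 0.364.
Summing over the partition,
P(T) = P(T|1)·P(1) + P(T|2)·P(2) + P(T|3)·P(3)
      = 0.343·0.548 + 0.364·0.09 + 0.318·0.362
      = 0.187964 + 0.03276 + 0.115116 = 0.33584

P(T) ≈ 0.3358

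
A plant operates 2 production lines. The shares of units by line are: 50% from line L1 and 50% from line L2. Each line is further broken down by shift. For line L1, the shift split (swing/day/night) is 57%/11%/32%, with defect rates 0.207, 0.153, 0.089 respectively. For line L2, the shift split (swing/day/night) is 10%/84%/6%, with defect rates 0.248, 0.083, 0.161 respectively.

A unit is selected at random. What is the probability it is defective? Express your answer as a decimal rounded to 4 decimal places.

P(D|L1) = 0.57·0.207 + 0.11·0.153 + 0.32·0.089 = 0.11799 + 0.01683 + 0.02848 = 0.1633
P(D|L2) = 0.1·0.248 + 0.84·0.083 + 0.06·0.161 = 0.0248 + 0.06972 + 0.00966 = 0.10418
By total probability over the outer partition,
P(D) = 0.5·0.1633 + 0.5·0.10418
      = 0.08165 + 0.05209 = 0.13374

0.1337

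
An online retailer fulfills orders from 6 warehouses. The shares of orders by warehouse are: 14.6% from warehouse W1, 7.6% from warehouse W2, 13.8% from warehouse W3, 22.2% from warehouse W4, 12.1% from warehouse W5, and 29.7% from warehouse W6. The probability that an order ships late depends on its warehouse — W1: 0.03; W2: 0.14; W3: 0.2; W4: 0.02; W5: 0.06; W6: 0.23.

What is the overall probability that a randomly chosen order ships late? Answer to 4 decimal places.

P(L) ≈ 0.1226

P(L) = P(L|W1)·P(W1) + P(L|W2)·P(W2) + P(L|W3)·P(W3) + P(L|W4)·P(W4) + P(L|W5)·P(W5) + P(L|W6)·P(W6)
      = 0.03·0.146 + 0.14·0.076 + 0.2·0.138 + 0.02·0.222 + 0.06·0.121 + 0.23·0.297
      = 0.00438 + 0.01064 + 0.0276 + 0.00444 + 0.00726 + 0.06831 = 0.12263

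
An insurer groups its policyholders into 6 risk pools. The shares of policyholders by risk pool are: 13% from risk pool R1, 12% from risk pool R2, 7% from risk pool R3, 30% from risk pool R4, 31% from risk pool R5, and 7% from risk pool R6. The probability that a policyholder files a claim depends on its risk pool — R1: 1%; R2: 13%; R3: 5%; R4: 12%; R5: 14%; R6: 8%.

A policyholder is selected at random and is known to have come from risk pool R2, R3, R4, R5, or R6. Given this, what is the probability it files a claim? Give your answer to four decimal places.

Let S = {R2, R3, R4, R5, R6}.
P(S) = 0.12 + 0.07 + 0.3 + 0.31 + 0.07 = 0.87.
P(C ∩ S) = 0.13·0.12 + 0.05·0.07 + 0.12·0.3 + 0.14·0.31 + 0.08·0.07 = 0.0156 + 0.0035 + 0.036 + 0.0434 + 0.0056 = 0.1041.
P(C | S) = 0.1041 / 0.87 = 0.119655…

P(C|S) ≈ 0.1197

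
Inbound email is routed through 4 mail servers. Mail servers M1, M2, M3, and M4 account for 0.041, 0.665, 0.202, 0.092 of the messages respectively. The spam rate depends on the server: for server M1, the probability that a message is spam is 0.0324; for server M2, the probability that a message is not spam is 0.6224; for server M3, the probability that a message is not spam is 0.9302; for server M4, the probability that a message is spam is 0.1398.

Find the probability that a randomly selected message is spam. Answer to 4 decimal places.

P(S|M2) = 1 − 0.6224 = 0.3776.
P(S|M3) = 1 − 0.9302 = 0.0698.
By the law of total probability,
P(S) = P(S|M1)·P(M1) + P(S|M2)·P(M2) + P(S|M3)·P(M3) + P(S|M4)·P(M4)
      = 0.0324·0.041 + 0.3776·0.665 + 0.0698·0.202 + 0.1398·0.092
      = 0.0013284 + 0.251104 + 0.0140996 + 0.0128616 = 0.2793936

0.2794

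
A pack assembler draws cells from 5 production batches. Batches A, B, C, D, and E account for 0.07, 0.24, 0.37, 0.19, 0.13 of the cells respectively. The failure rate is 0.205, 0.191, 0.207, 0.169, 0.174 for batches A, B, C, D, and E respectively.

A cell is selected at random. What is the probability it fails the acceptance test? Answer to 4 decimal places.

P(F) ≈ 0.1915

Using total probability over the partition,
P(F) = P(F|A)·P(A) + P(F|B)·P(B) + P(F|C)·P(C) + P(F|D)·P(D) + P(F|E)·P(E)
      = 0.205·0.07 + 0.191·0.24 + 0.207·0.37 + 0.169·0.19 + 0.174·0.13
      = 0.01435 + 0.04584 + 0.07659 + 0.03211 + 0.02262 = 0.19151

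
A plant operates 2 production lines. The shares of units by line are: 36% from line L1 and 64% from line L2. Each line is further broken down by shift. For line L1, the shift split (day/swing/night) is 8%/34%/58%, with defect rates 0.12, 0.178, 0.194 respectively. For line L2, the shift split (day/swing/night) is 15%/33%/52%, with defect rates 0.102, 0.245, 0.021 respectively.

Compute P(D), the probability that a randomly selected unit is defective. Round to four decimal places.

P(D) ≈ 0.1343

P(D|L1) = 0.08·0.12 + 0.34·0.178 + 0.58·0.194 = 0.0096 + 0.06052 + 0.11252 = 0.18264
P(D|L2) = 0.15·0.102 + 0.33·0.245 + 0.52·0.021 = 0.0153 + 0.08085 + 0.01092 = 0.10707
Then overall,
P(D) = 0.36·0.18264 + 0.64·0.10707
      = 0.0657504 + 0.0685248 = 0.1342752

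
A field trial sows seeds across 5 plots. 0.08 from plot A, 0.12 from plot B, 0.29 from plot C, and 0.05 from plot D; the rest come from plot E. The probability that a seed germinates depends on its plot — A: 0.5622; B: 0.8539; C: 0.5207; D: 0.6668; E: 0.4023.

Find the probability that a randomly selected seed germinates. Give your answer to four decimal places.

P(E) = 1 − (0.08 + 0.12 + 0.29 + 0.05) = 0.46.
Using total probability over the partition,
P(G) = P(G|A)·P(A) + P(G|B)·P(B) + P(G|C)·P(C) + P(G|D)·P(D) + P(G|E)·P(E)
      = 0.5622·0.08 + 0.8539·0.12 + 0.5207·0.29 + 0.6668·0.05 + 0.4023·0.46
      = 0.044976 + 0.102468 + 0.151003 + 0.03334 + 0.185058 = 0.516845

P(G) ≈ 0.5168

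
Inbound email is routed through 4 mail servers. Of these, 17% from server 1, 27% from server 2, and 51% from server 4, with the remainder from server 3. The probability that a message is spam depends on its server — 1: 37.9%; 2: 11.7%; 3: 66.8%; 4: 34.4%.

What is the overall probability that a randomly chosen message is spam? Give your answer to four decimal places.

P(3) = 1 − (0.17 + 0.27 + 0.51) = 0.05.
By the law of total probability,
P(S) = P(S|1)·P(1) + P(S|2)·P(2) + P(S|3)·P(3) + P(S|4)·P(4)
      = 0.379·0.17 + 0.117·0.27 + 0.668·0.05 + 0.344·0.51
      = 0.06443 + 0.03159 + 0.0334 + 0.17544 = 0.30486

P(S) ≈ 0.3049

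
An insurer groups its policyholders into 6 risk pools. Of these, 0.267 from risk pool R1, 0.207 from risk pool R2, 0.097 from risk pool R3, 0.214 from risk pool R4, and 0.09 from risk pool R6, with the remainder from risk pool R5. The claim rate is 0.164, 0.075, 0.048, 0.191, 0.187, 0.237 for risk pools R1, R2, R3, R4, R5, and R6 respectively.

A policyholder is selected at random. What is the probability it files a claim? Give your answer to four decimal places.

P(R5) = 1 − (0.267 + 0.207 + 0.097 + 0.214 + 0.09) = 0.125.
P(C) = P(C|R1)·P(R1) + P(C|R2)·P(R2) + P(C|R3)·P(R3) + P(C|R4)·P(R4) + P(C|R5)·P(R5) + P(C|R6)·P(R6)
      = 0.164·0.267 + 0.075·0.207 + 0.048·0.097 + 0.191·0.214 + 0.187·0.125 + 0.237·0.09
      = 0.043788 + 0.015525 + 0.004656 + 0.040874 + 0.023375 + 0.02133 = 0.149548

P(C) ≈ 0.1495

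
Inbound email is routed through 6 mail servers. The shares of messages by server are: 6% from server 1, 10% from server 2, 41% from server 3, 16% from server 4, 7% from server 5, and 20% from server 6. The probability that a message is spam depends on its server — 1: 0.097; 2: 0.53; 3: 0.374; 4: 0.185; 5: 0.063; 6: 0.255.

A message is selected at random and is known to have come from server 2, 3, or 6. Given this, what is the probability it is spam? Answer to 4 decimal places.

Let J = {2, 3, 6}.
P(J) = 0.1 + 0.41 + 0.2 = 0.71.
P(S ∩ J) = 0.53·0.1 + 0.374·0.41 + 0.255·0.2 = 0.053 + 0.15334 + 0.051 = 0.25734.
P(S | J) = 0.25734 / 0.71 = 0.362451…

P(S|J) ≈ 0.3625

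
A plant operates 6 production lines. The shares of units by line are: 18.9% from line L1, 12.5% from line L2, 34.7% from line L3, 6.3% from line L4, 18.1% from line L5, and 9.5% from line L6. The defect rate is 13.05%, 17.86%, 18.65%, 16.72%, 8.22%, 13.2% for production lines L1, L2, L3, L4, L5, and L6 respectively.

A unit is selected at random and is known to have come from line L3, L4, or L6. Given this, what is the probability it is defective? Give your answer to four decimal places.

Let S = {L3, L4, L6}.
P(S) = 0.347 + 0.063 + 0.095 = 0.505.
P(D ∩ S) = 0.1865·0.347 + 0.1672·0.063 + 0.132·0.095 = 0.0647155 + 0.0105336 + 0.01254 = 0.0877891.
P(D | S) = 0.0877891 / 0.505 = 0.173840…

0.1738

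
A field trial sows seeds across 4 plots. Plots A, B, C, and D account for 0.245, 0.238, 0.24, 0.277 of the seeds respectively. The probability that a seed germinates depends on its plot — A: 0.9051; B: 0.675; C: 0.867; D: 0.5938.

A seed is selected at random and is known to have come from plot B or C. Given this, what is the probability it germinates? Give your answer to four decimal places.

Let S = {B, C}.
P(S) = 0.238 + 0.24 = 0.478.
P(G ∩ S) = 0.675·0.238 + 0.867·0.24 = 0.16065 + 0.20808 = 0.36873.
P(G | S) = 0.36873 / 0.478 = 0.771402…

P(G|S) ≈ 0.7714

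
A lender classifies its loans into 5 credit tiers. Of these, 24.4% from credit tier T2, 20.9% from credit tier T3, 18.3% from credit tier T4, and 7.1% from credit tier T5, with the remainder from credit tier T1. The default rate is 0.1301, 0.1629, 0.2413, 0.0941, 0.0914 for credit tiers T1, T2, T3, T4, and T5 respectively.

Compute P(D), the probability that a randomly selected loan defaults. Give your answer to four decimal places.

P(T1) = 1 − (0.244 + 0.209 + 0.183 + 0.071) = 0.293.
Using total probability over the partition,
P(D) = P(D|T1)·P(T1) + P(D|T2)·P(T2) + P(D|T3)·P(T3) + P(D|T4)·P(T4) + P(D|T5)·P(T5)
      = 0.1301·0.293 + 0.1629·0.244 + 0.2413·0.209 + 0.0941·0.183 + 0.0914·0.071
      = 0.0381193 + 0.0397476 + 0.0504317 + 0.0172203 + 0.0064894 = 0.1520083

0.1520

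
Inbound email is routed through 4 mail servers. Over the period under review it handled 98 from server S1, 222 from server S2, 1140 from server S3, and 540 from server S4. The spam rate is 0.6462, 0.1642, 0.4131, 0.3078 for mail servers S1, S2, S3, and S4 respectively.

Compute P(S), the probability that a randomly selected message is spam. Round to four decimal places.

Total: 98 + 222 + 1140 + 540 = 2000.
P(S1) = 98/2000 = 0.049. P(S2) = 222/2000 = 0.111. P(S3) = 1140/2000 = 0.57. P(S4) = 540/2000 = 0.27.
P(S) = P(S|S1)·P(S1) + P(S|S2)·P(S2) + P(S|S3)·P(S3) + P(S|S4)·P(S4)
      = 0.6462·0.049 + 0.1642·0.111 + 0.4131·0.57 + 0.3078·0.27
      = 0.0316638 + 0.0182262 + 0.235467 + 0.083106 = 0.368463

0.3685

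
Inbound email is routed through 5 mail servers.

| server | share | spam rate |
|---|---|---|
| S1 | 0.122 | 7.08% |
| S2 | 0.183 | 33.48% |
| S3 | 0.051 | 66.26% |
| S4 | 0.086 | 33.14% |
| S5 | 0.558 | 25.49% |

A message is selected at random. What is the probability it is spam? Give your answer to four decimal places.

P(S) ≈ 0.2744

P(S) = P(S|S1)·P(S1) + P(S|S2)·P(S2) + P(S|S3)·P(S3) + P(S|S4)·P(S4) + P(S|S5)·P(S5)
      = 0.0708·0.122 + 0.3348·0.183 + 0.6626·0.051 + 0.3314·0.086 + 0.2549·0.558
      = 0.0086376 + 0.0612684 + 0.0337926 + 0.0285004 + 0.1422342 = 0.2744332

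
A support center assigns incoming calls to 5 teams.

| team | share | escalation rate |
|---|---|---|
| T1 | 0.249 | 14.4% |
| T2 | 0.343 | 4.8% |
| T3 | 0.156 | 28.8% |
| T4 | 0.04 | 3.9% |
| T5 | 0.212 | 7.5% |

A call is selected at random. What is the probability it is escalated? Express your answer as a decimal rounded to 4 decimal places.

P(E) = P(E|T1)·P(T1) + P(E|T2)·P(T2) + P(E|T3)·P(T3) + P(E|T4)·P(T4) + P(E|T5)·P(T5)
      = 0.144·0.249 + 0.048·0.343 + 0.288·0.156 + 0.039·0.04 + 0.075·0.212
      = 0.035856 + 0.016464 + 0.044928 + 0.00156 + 0.0159 = 0.114708

0.1147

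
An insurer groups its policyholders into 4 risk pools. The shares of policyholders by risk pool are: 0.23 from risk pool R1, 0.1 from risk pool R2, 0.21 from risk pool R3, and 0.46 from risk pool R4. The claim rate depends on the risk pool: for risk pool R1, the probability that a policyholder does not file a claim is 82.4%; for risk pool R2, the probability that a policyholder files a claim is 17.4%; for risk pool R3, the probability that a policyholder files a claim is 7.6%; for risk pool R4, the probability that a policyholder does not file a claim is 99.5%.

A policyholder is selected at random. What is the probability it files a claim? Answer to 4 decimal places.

0.0761

P(C|R1) = 1 − 0.824 = 0.176.
P(C|R4) = 1 − 0.995 = 0.005.
P(C) = P(C|R1)·P(R1) + P(C|R2)·P(R2) + P(C|R3)·P(R3) + P(C|R4)·P(R4)
      = 0.176·0.23 + 0.174·0.1 + 0.076·0.21 + 0.005·0.46
      = 0.04048 + 0.0174 + 0.01596 + 0.0023 = 0.07614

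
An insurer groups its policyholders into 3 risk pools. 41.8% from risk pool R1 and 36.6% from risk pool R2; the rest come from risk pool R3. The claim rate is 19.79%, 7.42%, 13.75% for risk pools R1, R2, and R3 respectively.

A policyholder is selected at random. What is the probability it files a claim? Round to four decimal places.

P(C) ≈ 0.1396

P(R3) = 1 − (0.418 + 0.366) = 0.216.
P(C) = P(C|R1)·P(R1) + P(C|R2)·P(R2) + P(C|R3)·P(R3)
      = 0.1979·0.418 + 0.0742·0.366 + 0.1375·0.216
      = 0.0827222 + 0.0271572 + 0.0297 = 0.1395794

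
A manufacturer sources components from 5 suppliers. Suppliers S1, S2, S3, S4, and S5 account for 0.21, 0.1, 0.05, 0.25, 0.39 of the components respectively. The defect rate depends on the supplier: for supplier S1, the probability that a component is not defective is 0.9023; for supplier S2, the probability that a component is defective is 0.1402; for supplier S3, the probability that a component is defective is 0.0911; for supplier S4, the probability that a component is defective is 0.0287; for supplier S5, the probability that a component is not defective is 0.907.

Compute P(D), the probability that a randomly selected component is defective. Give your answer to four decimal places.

P(D) ≈ 0.0825

P(D|S1) = 1 − 0.9023 = 0.0977.
P(D|S5) = 1 − 0.907 = 0.093.
P(D) = P(D|S1)·P(S1) + P(D|S2)·P(S2) + P(D|S3)·P(S3) + P(D|S4)·P(S4) + P(D|S5)·P(S5)
      = 0.0977·0.21 + 0.1402·0.1 + 0.0911·0.05 + 0.0287·0.25 + 0.093·0.39
      = 0.020517 + 0.01402 + 0.004555 + 0.007175 + 0.03627 = 0.082537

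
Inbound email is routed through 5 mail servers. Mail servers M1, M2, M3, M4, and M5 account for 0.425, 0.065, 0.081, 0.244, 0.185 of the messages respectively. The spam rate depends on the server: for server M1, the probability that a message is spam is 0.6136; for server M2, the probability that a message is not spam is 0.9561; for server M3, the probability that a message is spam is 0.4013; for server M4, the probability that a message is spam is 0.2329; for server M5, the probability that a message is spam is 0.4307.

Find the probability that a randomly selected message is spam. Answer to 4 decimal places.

0.4326

P(S|M2) = 1 − 0.9561 = 0.0439.
P(S) = P(S|M1)·P(M1) + P(S|M2)·P(M2) + P(S|M3)·P(M3) + P(S|M4)·P(M4) + P(S|M5)·P(M5)
      = 0.6136·0.425 + 0.0439·0.065 + 0.4013·0.081 + 0.2329·0.244 + 0.4307·0.185
      = 0.26078 + 0.0028535 + 0.0325053 + 0.0568276 + 0.0796795 = 0.4326459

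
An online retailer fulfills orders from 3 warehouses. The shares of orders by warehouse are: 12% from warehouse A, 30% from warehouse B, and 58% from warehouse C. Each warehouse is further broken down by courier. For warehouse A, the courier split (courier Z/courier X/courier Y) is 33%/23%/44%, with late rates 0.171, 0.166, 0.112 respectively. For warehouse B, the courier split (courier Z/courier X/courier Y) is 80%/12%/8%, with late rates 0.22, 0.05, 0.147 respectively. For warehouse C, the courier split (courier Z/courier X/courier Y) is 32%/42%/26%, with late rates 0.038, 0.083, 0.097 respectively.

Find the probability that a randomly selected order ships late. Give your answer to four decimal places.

0.1173

P(L|A) = 0.33·0.171 + 0.23·0.166 + 0.44·0.112 = 0.05643 + 0.03818 + 0.04928 = 0.14389
P(L|B) = 0.8·0.22 + 0.12·0.05 + 0.08·0.147 = 0.176 + 0.006 + 0.01176 = 0.19376
P(L|C) = 0.32·0.038 + 0.42·0.083 + 0.26·0.097 = 0.01216 + 0.03486 + 0.02522 = 0.07224
By total probability over the outer partition,
P(L) = 0.12·0.14389 + 0.3·0.19376 + 0.58·0.07224
      = 0.0172668 + 0.058128 + 0.0418992 = 0.117294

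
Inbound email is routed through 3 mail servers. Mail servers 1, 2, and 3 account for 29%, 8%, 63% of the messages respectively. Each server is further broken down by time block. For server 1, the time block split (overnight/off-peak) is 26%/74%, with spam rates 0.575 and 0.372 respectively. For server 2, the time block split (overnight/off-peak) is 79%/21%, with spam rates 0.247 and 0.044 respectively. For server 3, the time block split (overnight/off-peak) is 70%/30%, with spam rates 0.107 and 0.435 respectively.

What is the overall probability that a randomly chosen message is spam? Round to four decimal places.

P(S) ≈ 0.2689

P(S|1) = 0.26·0.575 + 0.74·0.372 = 0.1495 + 0.27528 = 0.42478
P(S|2) = 0.79·0.247 + 0.21·0.044 = 0.19513 + 0.00924 = 0.20437
P(S|3) = 0.7·0.107 + 0.3·0.435 = 0.0749 + 0.1305 = 0.2054
Then overall,
P(S) = 0.29·0.42478 + 0.08·0.20437 + 0.63·0.2054
      = 0.1231862 + 0.0163496 + 0.129402 = 0.2689378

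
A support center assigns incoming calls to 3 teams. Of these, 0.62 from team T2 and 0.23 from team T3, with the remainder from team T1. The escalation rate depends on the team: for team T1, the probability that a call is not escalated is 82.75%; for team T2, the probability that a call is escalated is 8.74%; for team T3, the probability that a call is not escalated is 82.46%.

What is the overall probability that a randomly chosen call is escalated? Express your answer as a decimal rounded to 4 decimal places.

P(T1) = 1 − (0.62 + 0.23) = 0.15.
P(E|T1) = 1 − 0.8275 = 0.1725.
P(E|T3) = 1 − 0.8246 = 0.1754.
P(E) = P(E|T1)·P(T1) + P(E|T2)·P(T2) + P(E|T3)·P(T3)
      = 0.1725·0.15 + 0.0874·0.62 + 0.1754·0.23
      = 0.025875 + 0.054188 + 0.040342 = 0.120405

P(E) ≈ 0.1204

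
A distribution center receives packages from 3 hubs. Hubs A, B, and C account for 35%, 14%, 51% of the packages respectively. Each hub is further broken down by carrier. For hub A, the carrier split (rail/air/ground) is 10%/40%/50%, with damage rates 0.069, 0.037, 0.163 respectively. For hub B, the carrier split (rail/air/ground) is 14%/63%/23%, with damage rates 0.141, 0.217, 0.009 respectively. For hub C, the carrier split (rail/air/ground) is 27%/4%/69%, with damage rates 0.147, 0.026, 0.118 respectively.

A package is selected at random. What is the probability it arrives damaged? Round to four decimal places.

0.1206

P(D|A) = 0.1·0.069 + 0.4·0.037 + 0.5·0.163 = 0.0069 + 0.0148 + 0.0815 = 0.1032
P(D|B) = 0.14·0.141 + 0.63·0.217 + 0.23·0.009 = 0.01974 + 0.13671 + 0.00207 = 0.15852
P(D|C) = 0.27·0.147 + 0.04·0.026 + 0.69·0.118 = 0.03969 + 0.00104 + 0.08142 = 0.12215
Then overall,
P(D) = 0.35·0.1032 + 0.14·0.15852 + 0.51·0.12215
      = 0.03612 + 0.0221928 + 0.0622965 = 0.1206093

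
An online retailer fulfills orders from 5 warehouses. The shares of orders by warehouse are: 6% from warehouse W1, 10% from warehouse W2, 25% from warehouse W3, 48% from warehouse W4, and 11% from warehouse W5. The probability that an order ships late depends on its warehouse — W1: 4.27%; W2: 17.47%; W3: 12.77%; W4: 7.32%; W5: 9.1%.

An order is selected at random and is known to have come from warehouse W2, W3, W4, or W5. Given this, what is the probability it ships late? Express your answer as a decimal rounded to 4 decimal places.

Let S = {W2, W3, W4, W5}.
P(S) = 0.1 + 0.25 + 0.48 + 0.11 = 0.94.
P(L ∩ S) = 0.1747·0.1 + 0.1277·0.25 + 0.0732·0.48 + 0.091·0.11 = 0.01747 + 0.031925 + 0.035136 + 0.01001 = 0.094541.
P(L | S) = 0.094541 / 0.94 = 0.100576…

0.1006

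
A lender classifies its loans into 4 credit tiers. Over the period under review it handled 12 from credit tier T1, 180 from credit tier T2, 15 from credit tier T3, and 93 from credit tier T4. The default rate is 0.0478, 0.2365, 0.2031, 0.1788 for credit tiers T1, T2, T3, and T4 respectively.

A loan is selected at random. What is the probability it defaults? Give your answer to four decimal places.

Total: 12 + 180 + 15 + 93 = 300.
P(T1) = 12/300 = 0.04. P(T2) = 180/300 = 0.6. P(T3) = 15/300 = 0.05. P(T4) = 93/300 = 0.31.
P(D) = P(D|T1)·P(T1) + P(D|T2)·P(T2) + P(D|T3)·P(T3) + P(D|T4)·P(T4)
      = 0.0478·0.04 + 0.2365·0.6 + 0.2031·0.05 + 0.1788·0.31
      = 0.001912 + 0.1419 + 0.010155 + 0.055428 = 0.209395

P(D) ≈ 0.2094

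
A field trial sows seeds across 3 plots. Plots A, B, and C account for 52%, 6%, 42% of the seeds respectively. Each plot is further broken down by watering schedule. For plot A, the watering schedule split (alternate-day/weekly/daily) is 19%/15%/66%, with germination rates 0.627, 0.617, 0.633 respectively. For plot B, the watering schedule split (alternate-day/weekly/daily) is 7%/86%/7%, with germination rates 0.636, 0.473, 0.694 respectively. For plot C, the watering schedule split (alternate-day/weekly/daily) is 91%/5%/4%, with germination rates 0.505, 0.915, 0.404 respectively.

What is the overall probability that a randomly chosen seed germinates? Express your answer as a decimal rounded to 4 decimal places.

P(G) ≈ 0.5763

P(G|A) = 0.19·0.627 + 0.15·0.617 + 0.66·0.633 = 0.11913 + 0.09255 + 0.41778 = 0.62946
P(G|B) = 0.07·0.636 + 0.86·0.473 + 0.07·0.694 = 0.04452 + 0.40678 + 0.04858 = 0.49988
P(G|C) = 0.91·0.505 + 0.05·0.915 + 0.04·0.404 = 0.45955 + 0.04575 + 0.01616 = 0.52146
Then overall,
P(G) = 0.52·0.62946 + 0.06·0.49988 + 0.42·0.52146
      = 0.3273192 + 0.0299928 + 0.2190132 = 0.5763252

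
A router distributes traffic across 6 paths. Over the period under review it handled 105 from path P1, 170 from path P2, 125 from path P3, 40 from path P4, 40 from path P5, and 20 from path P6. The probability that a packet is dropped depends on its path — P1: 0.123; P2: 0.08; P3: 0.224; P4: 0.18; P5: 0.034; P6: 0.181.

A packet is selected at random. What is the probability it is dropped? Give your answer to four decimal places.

Total: 105 + 170 + 125 + 40 + 40 + 20 = 500.
P(P1) = 105/500 = 0.21. P(P2) = 170/500 = 0.34. P(P3) = 125/500 = 0.25. P(P4) = 40/500 = 0.08. P(P5) = 40/500 = 0.08. P(P6) = 20/500 = 0.04.
By the law of total probability,
P(L) = P(L|P1)·P(P1) + P(L|P2)·P(P2) + P(L|P3)·P(P3) + P(L|P4)·P(P4) + P(L|P5)·P(P5) + P(L|P6)·P(P6)
      = 0.123·0.21 + 0.08·0.34 + 0.224·0.25 + 0.18·0.08 + 0.034·0.08 + 0.181·0.04
      = 0.02583 + 0.0272 + 0.056 + 0.0144 + 0.00272 + 0.00724 = 0.13339

0.1334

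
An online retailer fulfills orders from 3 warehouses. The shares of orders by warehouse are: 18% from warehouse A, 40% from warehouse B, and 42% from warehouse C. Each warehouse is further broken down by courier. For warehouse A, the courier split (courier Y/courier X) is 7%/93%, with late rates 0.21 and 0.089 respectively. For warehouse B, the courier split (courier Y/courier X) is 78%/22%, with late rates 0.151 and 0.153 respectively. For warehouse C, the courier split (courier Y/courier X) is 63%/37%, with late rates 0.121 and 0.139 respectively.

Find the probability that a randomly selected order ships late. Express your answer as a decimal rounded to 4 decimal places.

P(L|A) = 0.07·0.21 + 0.93·0.089 = 0.0147 + 0.08277 = 0.09747
P(L|B) = 0.78·0.151 + 0.22·0.153 = 0.11778 + 0.03366 = 0.15144
P(L|C) = 0.63·0.121 + 0.37·0.139 = 0.07623 + 0.05143 = 0.12766
Then overall,
P(L) = 0.18·0.09747 + 0.4·0.15144 + 0.42·0.12766
      = 0.0175446 + 0.060576 + 0.0536172 = 0.1317378

0.1317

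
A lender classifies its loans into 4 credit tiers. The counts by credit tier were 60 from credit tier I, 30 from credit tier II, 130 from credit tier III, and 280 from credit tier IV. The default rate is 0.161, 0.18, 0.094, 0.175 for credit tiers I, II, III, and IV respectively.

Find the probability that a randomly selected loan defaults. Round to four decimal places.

Total: 60 + 30 + 130 + 280 = 500.
P(I) = 60/500 = 0.12. P(II) = 30/500 = 0.06. P(III) = 130/500 = 0.26. P(IV) = 280/500 = 0.56.
By the law of total probability,
P(D) = P(D|I)·P(I) + P(D|II)·P(II) + P(D|III)·P(III) + P(D|IV)·P(IV)
      = 0.161·0.12 + 0.18·0.06 + 0.094·0.26 + 0.175·0.56
      = 0.01932 + 0.0108 + 0.02444 + 0.098 = 0.15256

P(D) ≈ 0.1526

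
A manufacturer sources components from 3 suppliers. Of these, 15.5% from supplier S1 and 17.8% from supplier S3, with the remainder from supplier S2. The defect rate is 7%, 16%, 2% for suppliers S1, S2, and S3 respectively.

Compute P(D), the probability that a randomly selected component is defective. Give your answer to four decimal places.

P(S2) = 1 − (0.155 + 0.178) = 0.667.
Using total probability over the partition,
P(D) = P(D|S1)·P(S1) + P(D|S2)·P(S2) + P(D|S3)·P(S3)
      = 0.07·0.155 + 0.16·0.667 + 0.02·0.178
      = 0.01085 + 0.10672 + 0.00356 = 0.12113

0.1211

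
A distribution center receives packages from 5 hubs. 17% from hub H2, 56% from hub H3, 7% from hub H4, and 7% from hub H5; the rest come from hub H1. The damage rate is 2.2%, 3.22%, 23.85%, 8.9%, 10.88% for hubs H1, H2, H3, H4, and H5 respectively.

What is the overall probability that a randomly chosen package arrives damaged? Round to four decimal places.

0.1557

P(H1) = 1 − (0.17 + 0.56 + 0.07 + 0.07) = 0.13.
P(D) = P(D|H1)·P(H1) + P(D|H2)·P(H2) + P(D|H3)·P(H3) + P(D|H4)·P(H4) + P(D|H5)·P(H5)
      = 0.022·0.13 + 0.0322·0.17 + 0.2385·0.56 + 0.089·0.07 + 0.1088·0.07
      = 0.00286 + 0.005474 + 0.13356 + 0.00623 + 0.007616 = 0.15574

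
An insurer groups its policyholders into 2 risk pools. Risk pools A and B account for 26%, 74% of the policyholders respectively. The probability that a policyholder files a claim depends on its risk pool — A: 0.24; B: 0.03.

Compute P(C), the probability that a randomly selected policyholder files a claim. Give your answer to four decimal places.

P(C) = P(C|A)·P(A) + P(C|B)·P(B)
      = 0.24·0.26 + 0.03·0.74
      = 0.0624 + 0.0222 = 0.0846

P(C) ≈ 0.0846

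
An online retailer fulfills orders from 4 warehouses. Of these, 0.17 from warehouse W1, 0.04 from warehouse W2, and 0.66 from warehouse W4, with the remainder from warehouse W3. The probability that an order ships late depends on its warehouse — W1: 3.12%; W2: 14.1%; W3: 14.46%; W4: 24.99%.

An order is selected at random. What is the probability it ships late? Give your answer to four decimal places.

P(L) ≈ 0.1947

P(W3) = 1 − (0.17 + 0.04 + 0.66) = 0.13.
Using total probability over the partition,
P(L) = P(L|W1)·P(W1) + P(L|W2)·P(W2) + P(L|W3)·P(W3) + P(L|W4)·P(W4)
      = 0.0312·0.17 + 0.141·0.04 + 0.1446·0.13 + 0.2499·0.66
      = 0.005304 + 0.00564 + 0.018798 + 0.164934 = 0.194676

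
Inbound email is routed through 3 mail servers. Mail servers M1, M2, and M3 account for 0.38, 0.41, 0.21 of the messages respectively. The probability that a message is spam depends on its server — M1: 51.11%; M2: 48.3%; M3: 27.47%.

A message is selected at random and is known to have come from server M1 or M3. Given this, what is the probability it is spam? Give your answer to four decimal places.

Let J = {M1, M3}.
P(J) = 0.38 + 0.21 = 0.59.
P(S ∩ J) = 0.5111·0.38 + 0.2747·0.21 = 0.194218 + 0.057687 = 0.251905.
P(S | J) = 0.251905 / 0.59 = 0.426958…

P(S|J) ≈ 0.4270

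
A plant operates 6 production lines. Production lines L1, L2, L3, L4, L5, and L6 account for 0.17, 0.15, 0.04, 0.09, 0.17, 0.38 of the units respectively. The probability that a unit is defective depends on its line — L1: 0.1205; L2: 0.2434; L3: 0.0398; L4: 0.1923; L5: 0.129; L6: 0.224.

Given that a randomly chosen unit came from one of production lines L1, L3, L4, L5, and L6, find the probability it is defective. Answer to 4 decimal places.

Let S = {L1, L3, L4, L5, L6}.
P(S) = 0.17 + 0.04 + 0.09 + 0.17 + 0.38 = 0.85.
P(D ∩ S) = 0.1205·0.17 + 0.0398·0.04 + 0.1923·0.09 + 0.129·0.17 + 0.224·0.38 = 0.020485 + 0.001592 + 0.017307 + 0.02193 + 0.08512 = 0.146434.
P(D | S) = 0.146434 / 0.85 = 0.172275…

0.1723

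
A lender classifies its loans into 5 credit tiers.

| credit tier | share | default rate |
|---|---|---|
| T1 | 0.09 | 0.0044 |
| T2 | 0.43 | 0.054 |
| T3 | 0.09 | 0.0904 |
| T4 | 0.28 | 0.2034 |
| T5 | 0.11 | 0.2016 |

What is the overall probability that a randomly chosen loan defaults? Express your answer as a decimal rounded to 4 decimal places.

P(D) ≈ 0.1109

P(D) = P(D|T1)·P(T1) + P(D|T2)·P(T2) + P(D|T3)·P(T3) + P(D|T4)·P(T4) + P(D|T5)·P(T5)
      = 0.0044·0.09 + 0.054·0.43 + 0.0904·0.09 + 0.2034·0.28 + 0.2016·0.11
      = 0.000396 + 0.02322 + 0.008136 + 0.056952 + 0.022176 = 0.11088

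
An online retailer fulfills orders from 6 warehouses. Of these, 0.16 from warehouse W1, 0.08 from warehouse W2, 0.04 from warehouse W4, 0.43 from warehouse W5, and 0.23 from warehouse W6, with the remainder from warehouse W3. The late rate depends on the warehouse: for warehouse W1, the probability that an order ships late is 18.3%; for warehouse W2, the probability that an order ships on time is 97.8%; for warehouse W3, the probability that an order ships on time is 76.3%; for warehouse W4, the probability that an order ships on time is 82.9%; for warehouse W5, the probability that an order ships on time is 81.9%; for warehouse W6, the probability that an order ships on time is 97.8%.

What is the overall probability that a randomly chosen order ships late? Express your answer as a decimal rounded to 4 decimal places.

P(L) ≈ 0.1350

P(W3) = 1 − (0.16 + 0.08 + 0.04 + 0.43 + 0.23) = 0.06.
P(L|W2) = 1 − 0.978 = 0.022.
P(L|W3) = 1 − 0.763 = 0.237.
P(L|W4) = 1 − 0.829 = 0.171.
P(L|W5) = 1 − 0.819 = 0.181.
P(L|W6) = 1 − 0.978 = 0.022.
P(L) = P(L|W1)·P(W1) + P(L|W2)·P(W2) + P(L|W3)·P(W3) + P(L|W4)·P(W4) + P(L|W5)·P(W5) + P(L|W6)·P(W6)
      = 0.183·0.16 + 0.022·0.08 + 0.237·0.06 + 0.171·0.04 + 0.181·0.43 + 0.022·0.23
      = 0.02928 + 0.00176 + 0.01422 + 0.00684 + 0.07783 + 0.00506 = 0.13499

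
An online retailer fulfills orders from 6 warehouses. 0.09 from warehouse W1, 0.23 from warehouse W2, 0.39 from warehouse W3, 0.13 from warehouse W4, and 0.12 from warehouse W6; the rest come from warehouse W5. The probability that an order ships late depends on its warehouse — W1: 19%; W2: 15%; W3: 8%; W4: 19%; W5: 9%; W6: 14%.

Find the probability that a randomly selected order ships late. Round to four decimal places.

P(L) ≈ 0.1279

P(W5) = 1 − (0.09 + 0.23 + 0.39 + 0.13 + 0.12) = 0.04.
P(L) = P(L|W1)·P(W1) + P(L|W2)·P(W2) + P(L|W3)·P(W3) + P(L|W4)·P(W4) + P(L|W5)·P(W5) + P(L|W6)·P(W6)
      = 0.19·0.09 + 0.15·0.23 + 0.08·0.39 + 0.19·0.13 + 0.09·0.04 + 0.14·0.12
      = 0.0171 + 0.0345 + 0.0312 + 0.0247 + 0.0036 + 0.0168 = 0.1279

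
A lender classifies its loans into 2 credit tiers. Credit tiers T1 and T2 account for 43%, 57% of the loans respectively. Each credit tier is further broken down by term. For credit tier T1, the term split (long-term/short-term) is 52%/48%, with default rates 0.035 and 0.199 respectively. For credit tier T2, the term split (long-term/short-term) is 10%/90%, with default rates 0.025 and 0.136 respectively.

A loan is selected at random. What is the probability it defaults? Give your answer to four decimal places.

P(D) ≈ 0.1201

P(D|T1) = 0.52·0.035 + 0.48·0.199 = 0.0182 + 0.09552 = 0.11372
P(D|T2) = 0.1·0.025 + 0.9·0.136 = 0.0025 + 0.1224 = 0.1249
Then overall,
P(D) = 0.43·0.11372 + 0.57·0.1249
      = 0.0488996 + 0.071193 = 0.1200926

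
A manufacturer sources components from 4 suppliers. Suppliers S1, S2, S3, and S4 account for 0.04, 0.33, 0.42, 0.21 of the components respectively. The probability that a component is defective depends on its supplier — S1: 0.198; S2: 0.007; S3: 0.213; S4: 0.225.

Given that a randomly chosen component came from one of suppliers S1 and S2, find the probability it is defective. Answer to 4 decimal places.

Let S = {S1, S2}.
P(S) = 0.04 + 0.33 = 0.37.
P(D ∩ S) = 0.198·0.04 + 0.007·0.33 = 0.00792 + 0.00231 = 0.01023.
P(D | S) = 0.01023 / 0.37 = 0.027649…

P(D|S) ≈ 0.0276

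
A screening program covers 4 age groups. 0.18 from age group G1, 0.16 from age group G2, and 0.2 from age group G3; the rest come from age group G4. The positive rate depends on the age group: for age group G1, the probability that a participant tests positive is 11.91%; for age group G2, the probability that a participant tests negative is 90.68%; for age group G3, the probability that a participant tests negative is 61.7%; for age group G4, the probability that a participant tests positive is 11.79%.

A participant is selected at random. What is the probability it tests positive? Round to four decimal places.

P(G4) = 1 − (0.18 + 0.16 + 0.2) = 0.46.
P(T|G2) = 1 − 0.9068 = 0.0932.
P(T|G3) = 1 − 0.617 = 0.383.
Summing over the partition,
P(T) = P(T|G1)·P(G1) + P(T|G2)·P(G2) + P(T|G3)·P(G3) + P(T|G4)·P(G4)
      = 0.1191·0.18 + 0.0932·0.16 + 0.383·0.2 + 0.1179·0.46
      = 0.021438 + 0.014912 + 0.0766 + 0.054234 = 0.167184

0.1672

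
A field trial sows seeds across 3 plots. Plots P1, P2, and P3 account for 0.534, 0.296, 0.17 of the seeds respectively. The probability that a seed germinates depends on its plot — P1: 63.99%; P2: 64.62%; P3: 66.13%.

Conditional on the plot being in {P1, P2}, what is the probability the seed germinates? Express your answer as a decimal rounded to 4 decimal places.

Let S = {P1, P2}.
P(S) = 0.534 + 0.296 = 0.83.
P(G ∩ S) = 0.6399·0.534 + 0.6462·0.296 = 0.3417066 + 0.1912752 = 0.5329818.
P(G | S) = 0.5329818 / 0.83 = 0.642147…

P(G|S) ≈ 0.6421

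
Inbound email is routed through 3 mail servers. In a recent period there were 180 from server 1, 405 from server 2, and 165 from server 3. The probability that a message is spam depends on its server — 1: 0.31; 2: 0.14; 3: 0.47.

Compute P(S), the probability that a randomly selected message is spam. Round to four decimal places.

Total: 180 + 405 + 165 = 750.
P(1) = 180/750 = 0.24. P(2) = 405/750 = 0.54. P(3) = 165/750 = 0.22.
P(S) = P(S|1)·P(1) + P(S|2)·P(2) + P(S|3)·P(3)
      = 0.31·0.24 + 0.14·0.54 + 0.47·0.22
      = 0.0744 + 0.0756 + 0.1034 = 0.2534

0.2534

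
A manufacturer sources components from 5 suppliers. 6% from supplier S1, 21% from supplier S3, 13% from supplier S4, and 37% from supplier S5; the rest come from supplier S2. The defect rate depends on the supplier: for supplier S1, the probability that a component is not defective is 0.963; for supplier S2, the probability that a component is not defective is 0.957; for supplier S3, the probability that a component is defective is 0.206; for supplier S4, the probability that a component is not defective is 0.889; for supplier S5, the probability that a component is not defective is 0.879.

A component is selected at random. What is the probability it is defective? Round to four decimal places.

0.1146

P(S2) = 1 − (0.06 + 0.21 + 0.13 + 0.37) = 0.23.
P(D|S1) = 1 − 0.963 = 0.037.
P(D|S2) = 1 − 0.957 = 0.043.
P(D|S4) = 1 − 0.889 = 0.111.
P(D|S5) = 1 − 0.879 = 0.121.
Using total probability over the partition,
P(D) = P(D|S1)·P(S1) + P(D|S2)·P(S2) + P(D|S3)·P(S3) + P(D|S4)·P(S4) + P(D|S5)·P(S5)
      = 0.037·0.06 + 0.043·0.23 + 0.206·0.21 + 0.111·0.13 + 0.121·0.37
      = 0.00222 + 0.00989 + 0.04326 + 0.01443 + 0.04477 = 0.11457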